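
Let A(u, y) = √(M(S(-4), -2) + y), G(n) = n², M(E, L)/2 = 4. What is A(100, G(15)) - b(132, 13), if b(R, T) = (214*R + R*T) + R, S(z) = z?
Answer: -30096 + √233 ≈ -30081.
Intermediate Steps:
M(E, L) = 8 (M(E, L) = 2*4 = 8)
b(R, T) = 215*R + R*T
A(u, y) = √(8 + y)
A(100, G(15)) - b(132, 13) = √(8 + 15²) - 132*(215 + 13) = √(8 + 225) - 132*228 = √233 - 1*30096 = √233 - 30096 = -30096 + √233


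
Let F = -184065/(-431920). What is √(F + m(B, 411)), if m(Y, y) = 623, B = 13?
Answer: √290757988955/21596 ≈ 24.969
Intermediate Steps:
F = 36813/86384 (F = -184065*(-1/431920) = 36813/86384 ≈ 0.42616)
√(F + m(B, 411)) = √(36813/86384 + 623) = √(53854045/86384) = √290757988955/21596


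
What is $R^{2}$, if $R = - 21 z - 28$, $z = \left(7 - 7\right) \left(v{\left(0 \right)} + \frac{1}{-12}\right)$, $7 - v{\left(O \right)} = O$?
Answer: $784$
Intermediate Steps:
$v{\left(O \right)} = 7 - O$
$z = 0$ ($z = \left(7 - 7\right) \left(\left(7 - 0\right) + \frac{1}{-12}\right) = 0 \left(\left(7 + 0\right) - \frac{1}{12}\right) = 0 \left(7 - \frac{1}{12}\right) = 0 \cdot \frac{83}{12} = 0$)
$R = -28$ ($R = \left(-21\right) 0 - 28 = 0 - 28 = -28$)
$R^{2} = \left(-28\right)^{2} = 784$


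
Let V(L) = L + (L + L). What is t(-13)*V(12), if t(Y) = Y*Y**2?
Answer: -79092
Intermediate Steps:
V(L) = 3*L (V(L) = L + 2*L = 3*L)
t(Y) = Y**3
t(-13)*V(12) = (-13)**3*(3*12) = -2197*36 = -79092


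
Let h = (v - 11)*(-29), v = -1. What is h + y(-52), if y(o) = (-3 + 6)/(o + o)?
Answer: 36189/104 ≈ 347.97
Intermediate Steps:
y(o) = 3/(2*o) (y(o) = 3/((2*o)) = 3*(1/(2*o)) = 3/(2*o))
h = 348 (h = (-1 - 11)*(-29) = -12*(-29) = 348)
h + y(-52) = 348 + (3/2)/(-52) = 348 + (3/2)*(-1/52) = 348 - 3/104 = 36189/104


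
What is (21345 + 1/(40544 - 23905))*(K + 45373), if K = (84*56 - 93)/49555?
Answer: 15067228646149952/15557465 ≈ 9.6849e+8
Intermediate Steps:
K = 87/935 (K = (4704 - 93)*(1/49555) = 4611*(1/49555) = 87/935 ≈ 0.093048)
(21345 + 1/(40544 - 23905))*(K + 45373) = (21345 + 1/(40544 - 23905))*(87/935 + 45373) = (21345 + 1/16639)*(42423842/935) = (355159456/16639)*(42423842/935) = 15067228646149952/15557465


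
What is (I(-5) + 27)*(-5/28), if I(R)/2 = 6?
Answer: -195/28 ≈ -6.9643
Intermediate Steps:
I(R) = 12 (I(R) = 2*6 = 12)
(I(-5) + 27)*(-5/28) = (12 + 27)*(-5/28) = 39*(-5*1/28) = 39*(-5/28) = -195/28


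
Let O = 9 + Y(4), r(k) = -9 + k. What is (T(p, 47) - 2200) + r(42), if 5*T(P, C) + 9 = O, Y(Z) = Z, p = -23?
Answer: -10831/5 ≈ -2166.2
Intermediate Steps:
O = 13 (O = 9 + 4 = 13)
T(P, C) = 4/5 (T(P, C) = -9/5 + (1/5)*13 = -9/5 + 13/5 = 4/5)
(T(p, 47) - 2200) + r(42) = (4/5 - 2200) + (-9 + 42) = -10996/5 + 33 = -10831/5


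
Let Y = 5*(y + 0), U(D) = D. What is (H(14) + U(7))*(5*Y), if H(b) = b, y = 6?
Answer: 3150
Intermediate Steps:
Y = 30 (Y = 5*(6 + 0) = 5*6 = 30)
(H(14) + U(7))*(5*Y) = (14 + 7)*(5*30) = 21*150 = 3150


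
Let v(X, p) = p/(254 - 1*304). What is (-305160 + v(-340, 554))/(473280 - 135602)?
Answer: -7629277/8441950 ≈ -0.90373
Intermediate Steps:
v(X, p) = -p/50 (v(X, p) = p/(254 - 304) = p/(-50) = p*(-1/50) = -p/50)
(-305160 + v(-340, 554))/(473280 - 135602) = (-305160 - 1/50*554)/(473280 - 135602) = (-305160 - 277/25)/337678 = -7629277/25*1/337678 = -7629277/8441950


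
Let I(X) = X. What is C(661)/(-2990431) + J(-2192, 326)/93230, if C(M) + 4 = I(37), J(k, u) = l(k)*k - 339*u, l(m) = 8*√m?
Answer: -165243784062/139398941065 - 35072*I*√137/46615 ≈ -1.1854 - 8.8063*I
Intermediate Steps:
J(k, u) = -339*u + 8*k^(3/2) (J(k, u) = (8*√k)*k - 339*u = 8*k^(3/2) - 339*u = -339*u + 8*k^(3/2))
C(M) = 33 (C(M) = -4 + 37 = 33)
C(661)/(-2990431) + J(-2192, 326)/93230 = 33/(-2990431) + (-339*326 + 8*(-2192)^(3/2))/93230 = 33*(-1/2990431) + (-110514 + 8*(-8768*I*√137))*(1/93230) = -33/2990431 + (-110514 - 70144*I*√137)*(1/93230) = -33/2990431 + (-55257/46615 - 35072*I*√137/46615) = -165243784062/139398941065 - 35072*I*√137/46615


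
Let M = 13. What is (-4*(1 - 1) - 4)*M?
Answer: -52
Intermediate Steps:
(-4*(1 - 1) - 4)*M = (-4*(1 - 1) - 4)*13 = (-4*0 - 4)*13 = (0 - 4)*13 = -4*13 = -52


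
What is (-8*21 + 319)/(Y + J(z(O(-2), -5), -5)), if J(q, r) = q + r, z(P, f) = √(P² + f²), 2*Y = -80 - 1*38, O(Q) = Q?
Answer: -9664/4067 - 151*√29/4067 ≈ -2.5761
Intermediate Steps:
Y = -59 (Y = (-80 - 1*38)/2 = (-80 - 38)/2 = (½)*(-118) = -59)
(-8*21 + 319)/(Y + J(z(O(-2), -5), -5)) = (-8*21 + 319)/(-59 + (√((-2)² + (-5)²) - 5)) = (-168 + 319)/(-59 + (√(4 + 25) - 5)) = 151/(-59 + (√29 - 5)) = 151/(-59 + (-5 + √29)) = 151/(-64 + √29)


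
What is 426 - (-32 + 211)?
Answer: 247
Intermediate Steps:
426 - (-32 + 211) = 426 - 1*179 = 426 - 179 = 247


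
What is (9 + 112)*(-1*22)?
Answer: -2662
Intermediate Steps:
(9 + 112)*(-1*22) = 121*(-22) = -2662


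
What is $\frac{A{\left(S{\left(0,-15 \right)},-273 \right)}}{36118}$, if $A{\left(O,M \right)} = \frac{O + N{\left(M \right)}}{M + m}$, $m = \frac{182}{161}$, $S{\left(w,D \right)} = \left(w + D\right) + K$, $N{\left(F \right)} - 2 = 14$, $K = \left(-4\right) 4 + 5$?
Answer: $\frac{115}{112922927} \approx 1.0184 \cdot 10^{-6}$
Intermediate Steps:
$K = -11$ ($K = -16 + 5 = -11$)
$N{\left(F \right)} = 16$ ($N{\left(F \right)} = 2 + 14 = 16$)
$S{\left(w,D \right)} = -11 + D + w$ ($S{\left(w,D \right)} = \left(w + D\right) - 11 = \left(D + w\right) - 11 = -11 + D + w$)
$m = \frac{26}{23}$ ($m = 182 \cdot \frac{1}{161} = \frac{26}{23} \approx 1.1304$)
$A{\left(O,M \right)} = \frac{16 + O}{\frac{26}{23} + M}$ ($A{\left(O,M \right)} = \frac{O + 16}{M + \frac{26}{23}} = \frac{16 + O}{\frac{26}{23} + M}$)
$\frac{A{\left(S{\left(0,-15 \right)},-273 \right)}}{36118} = \frac{23 \frac{1}{26 + 23 \left(-273\right)} \left(16 - 26\right)}{36118} = \frac{23 \left(16 - 26\right)}{26 - 6279} \cdot \frac{1}{36118} = 23 \frac{1}{-6253} \left(-10\right) \frac{1}{36118} = 23 \left(- \frac{1}{6253}\right) \left(-10\right) \frac{1}{36118} = \frac{230}{6253} \cdot \frac{1}{36118} = \frac{115}{112922927}$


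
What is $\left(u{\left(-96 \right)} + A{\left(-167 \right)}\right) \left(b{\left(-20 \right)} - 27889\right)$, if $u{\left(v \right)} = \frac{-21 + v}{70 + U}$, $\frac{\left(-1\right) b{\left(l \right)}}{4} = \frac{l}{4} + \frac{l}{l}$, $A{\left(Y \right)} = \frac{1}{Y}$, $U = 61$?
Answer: $\frac{548261910}{21877} \approx 25061.0$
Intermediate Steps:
$b{\left(l \right)} = -4 - l$ ($b{\left(l \right)} = - 4 \left(\frac{l}{4} + \frac{l}{l}\right) = - 4 \left(l \frac{1}{4} + 1\right) = - 4 \left(\frac{l}{4} + 1\right) = - 4 \left(1 + \frac{l}{4}\right) = -4 - l$)
$u{\left(v \right)} = - \frac{21}{131} + \frac{v}{131}$ ($u{\left(v \right)} = \frac{-21 + v}{70 + 61} = \frac{-21 + v}{131} = \left(-21 + v\right) \frac{1}{131} = - \frac{21}{131} + \frac{v}{131}$)
$\left(u{\left(-96 \right)} + A{\left(-167 \right)}\right) \left(b{\left(-20 \right)} - 27889\right) = \left(\left(- \frac{21}{131} + \frac{1}{131} \left(-96\right)\right) + \frac{1}{-167}\right) \left(\left(-4 - -20\right) - 27889\right) = \left(\left(- \frac{21}{131} - \frac{96}{131}\right) - \frac{1}{167}\right) \left(\left(-4 + 20\right) - 27889\right) = \left(- \frac{117}{131} - \frac{1}{167}\right) \left(16 - 27889\right) = \left(- \frac{19670}{21877}\right) \left(-27873\right) = \frac{548261910}{21877}$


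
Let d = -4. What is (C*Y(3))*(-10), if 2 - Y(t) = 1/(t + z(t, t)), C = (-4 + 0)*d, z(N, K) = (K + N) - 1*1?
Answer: -300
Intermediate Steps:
z(N, K) = -1 + K + N (z(N, K) = (K + N) - 1 = -1 + K + N)
C = 16 (C = (-4 + 0)*(-4) = -4*(-4) = 16)
Y(t) = 2 - 1/(-1 + 3*t) (Y(t) = 2 - 1/(t + (-1 + t + t)) = 2 - 1/(t + (-1 + 2*t)) = 2 - 1/(-1 + 3*t))
(C*Y(3))*(-10) = (16*(3*(-1 + 2*3)/(-1 + 3*3)))*(-10) = (16*(3*(-1 + 6)/(-1 + 9)))*(-10) = (16*(3*5/8))*(-10) = (16*(3*(⅛)*5))*(-10) = (16*(15/8))*(-10) = 30*(-10) = -300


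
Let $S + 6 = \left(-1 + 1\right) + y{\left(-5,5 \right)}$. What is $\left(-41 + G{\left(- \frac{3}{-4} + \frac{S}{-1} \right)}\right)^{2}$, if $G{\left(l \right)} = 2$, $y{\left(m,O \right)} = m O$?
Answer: $1521$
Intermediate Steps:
$y{\left(m,O \right)} = O m$
$S = -31$ ($S = -6 + \left(\left(-1 + 1\right) + 5 \left(-5\right)\right) = -6 + \left(0 - 25\right) = -6 - 25 = -31$)
$\left(-41 + G{\left(- \frac{3}{-4} + \frac{S}{-1} \right)}\right)^{2} = \left(-41 + 2\right)^{2} = \left(-39\right)^{2} = 1521$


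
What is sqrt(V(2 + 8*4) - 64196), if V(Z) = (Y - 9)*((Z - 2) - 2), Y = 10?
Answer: I*sqrt(64166) ≈ 253.31*I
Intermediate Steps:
V(Z) = -4 + Z (V(Z) = (10 - 9)*((Z - 2) - 2) = 1*((-2 + Z) - 2) = 1*(-4 + Z) = -4 + Z)
sqrt(V(2 + 8*4) - 64196) = sqrt((-4 + (2 + 8*4)) - 64196) = sqrt((-4 + (2 + 32)) - 64196) = sqrt((-4 + 34) - 64196) = sqrt(30 - 64196) = sqrt(-64166) = I*sqrt(64166)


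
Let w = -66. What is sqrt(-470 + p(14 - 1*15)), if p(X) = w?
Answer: 2*I*sqrt(134) ≈ 23.152*I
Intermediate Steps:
p(X) = -66
sqrt(-470 + p(14 - 1*15)) = sqrt(-470 - 66) = sqrt(-536) = 2*I*sqrt(134)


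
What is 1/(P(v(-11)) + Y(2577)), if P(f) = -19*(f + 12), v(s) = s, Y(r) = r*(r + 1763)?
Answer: 1/11184161 ≈ 8.9412e-8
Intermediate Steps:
Y(r) = r*(1763 + r)
P(f) = -228 - 19*f (P(f) = -19*(12 + f) = -228 - 19*f)
1/(P(v(-11)) + Y(2577)) = 1/((-228 - 19*(-11)) + 2577*(1763 + 2577)) = 1/((-228 + 209) + 2577*4340) = 1/(-19 + 11184180) = 1/11184161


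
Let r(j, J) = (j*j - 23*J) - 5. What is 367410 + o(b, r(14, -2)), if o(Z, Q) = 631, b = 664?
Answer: 368041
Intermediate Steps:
r(j, J) = -5 + j² - 23*J (r(j, J) = (j² - 23*J) - 5 = -5 + j² - 23*J)
367410 + o(b, r(14, -2)) = 367410 + 631 = 368041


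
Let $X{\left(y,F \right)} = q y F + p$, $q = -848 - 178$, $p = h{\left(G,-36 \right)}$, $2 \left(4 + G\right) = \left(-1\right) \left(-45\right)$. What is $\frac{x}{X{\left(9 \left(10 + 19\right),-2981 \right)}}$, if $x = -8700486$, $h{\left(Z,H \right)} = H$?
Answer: $- \frac{1450081}{133045005} \approx -0.010899$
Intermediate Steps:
$G = \frac{37}{2}$ ($G = -4 + \frac{\left(-1\right) \left(-45\right)}{2} = -4 + \frac{1}{2} \cdot 45 = -4 + \frac{45}{2} = \frac{37}{2} \approx 18.5$)
$p = -36$
$q = -1026$
$X{\left(y,F \right)} = -36 - 1026 F y$ ($X{\left(y,F \right)} = - 1026 y F - 36 = - 1026 F y - 36 = -36 - 1026 F y$)
$\frac{x}{X{\left(9 \left(10 + 19\right),-2981 \right)}} = - \frac{8700486}{-36 - - 3058506 \cdot 9 \left(10 + 19\right)} = - \frac{8700486}{-36 - - 3058506 \cdot 9 \cdot 29} = - \frac{8700486}{-36 - \left(-3058506\right) 261} = - \frac{8700486}{-36 + 798270066} = - \frac{8700486}{798270030} = \left(-8700486\right) \frac{1}{798270030} = - \frac{1450081}{133045005}$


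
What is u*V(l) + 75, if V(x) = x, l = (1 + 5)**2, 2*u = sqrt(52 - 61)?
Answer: 75 + 54*I ≈ 75.0 + 54.0*I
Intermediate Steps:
u = 3*I/2 (u = sqrt(52 - 61)/2 = sqrt(-9)/2 = (3*I)/2 = 3*I/2 ≈ 1.5*I)
l = 36 (l = 6**2 = 36)
u*V(l) + 75 = (3*I/2)*36 + 75 = 54*I + 75 = 75 + 54*I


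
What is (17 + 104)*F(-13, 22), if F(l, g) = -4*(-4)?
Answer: 1936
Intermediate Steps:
F(l, g) = 16
(17 + 104)*F(-13, 22) = (17 + 104)*16 = 121*16 = 1936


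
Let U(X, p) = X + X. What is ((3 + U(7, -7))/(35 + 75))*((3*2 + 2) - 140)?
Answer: -102/5 ≈ -20.400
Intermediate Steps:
U(X, p) = 2*X
((3 + U(7, -7))/(35 + 75))*((3*2 + 2) - 140) = ((3 + 2*7)/(35 + 75))*((3*2 + 2) - 140) = ((3 + 14)/110)*((6 + 2) - 140) = (17*(1/110))*(8 - 140) = (17/110)*(-132) = -102/5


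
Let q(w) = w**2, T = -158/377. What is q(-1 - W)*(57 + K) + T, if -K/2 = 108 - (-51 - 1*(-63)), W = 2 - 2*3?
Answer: -458213/377 ≈ -1215.4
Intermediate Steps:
W = -4 (W = 2 - 6 = -4)
T = -158/377 (T = -158*1/377 = -158/377 ≈ -0.41910)
K = -192 (K = -2*(108 - (-51 - 1*(-63))) = -2*(108 - (-51 + 63)) = -2*(108 - 1*12) = -2*(108 - 12) = -2*96 = -192)
q(-1 - W)*(57 + K) + T = (-1 - 1*(-4))**2*(57 - 192) - 158/377 = (-1 + 4)**2*(-135) - 158/377 = 3**2*(-135) - 158/377 = 9*(-135) - 158/377 = -1215 - 158/377 = -458213/377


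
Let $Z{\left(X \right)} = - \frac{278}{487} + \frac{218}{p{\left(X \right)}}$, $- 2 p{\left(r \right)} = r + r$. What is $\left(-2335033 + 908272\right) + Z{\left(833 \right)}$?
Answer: $- \frac{578795899371}{405671} \approx -1.4268 \cdot 10^{6}$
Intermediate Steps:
$p{\left(r \right)} = - r$ ($p{\left(r \right)} = - \frac{r + r}{2} = - \frac{2 r}{2} = - r$)
$Z{\left(X \right)} = - \frac{278}{487} - \frac{218}{X}$ ($Z{\left(X \right)} = - \frac{278}{487} + \frac{218}{\left(-1\right) X} = \left(-278\right) \frac{1}{487} + 218 \left(- \frac{1}{X}\right) = - \frac{278}{487} - \frac{218}{X}$)
$\left(-2335033 + 908272\right) + Z{\left(833 \right)} = \left(-2335033 + 908272\right) - \left(\frac{278}{487} + \frac{218}{833}\right) = -1426761 - \frac{337740}{405671} = - \frac{578795899371}{405671}$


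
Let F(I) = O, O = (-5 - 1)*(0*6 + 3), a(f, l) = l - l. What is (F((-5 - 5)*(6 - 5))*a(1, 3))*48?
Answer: 0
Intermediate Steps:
a(f, l) = 0
O = -18 (O = -6*(0 + 3) = -6*3 = -18)
F(I) = -18
(F((-5 - 5)*(6 - 5))*a(1, 3))*48 = -18*0*48 = 0*48 = 0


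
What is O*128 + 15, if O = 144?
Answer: 18447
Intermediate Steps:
O*128 + 15 = 144*128 + 15 = 18432 + 15 = 18447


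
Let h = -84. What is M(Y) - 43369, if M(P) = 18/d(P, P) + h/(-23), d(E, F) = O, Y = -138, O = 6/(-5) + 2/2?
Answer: -999473/23 ≈ -43455.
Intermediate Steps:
O = -1/5 (O = 6*(-1/5) + 2*(1/2) = -6/5 + 1 = -1/5 ≈ -0.20000)
d(E, F) = -1/5
M(P) = -1986/23 (M(P) = 18/(-1/5) - 84/(-23) = 18*(-5) - 84*(-1/23) = -90 + 84/23 = -1986/23)
M(Y) - 43369 = -1986/23 - 43369 = -999473/23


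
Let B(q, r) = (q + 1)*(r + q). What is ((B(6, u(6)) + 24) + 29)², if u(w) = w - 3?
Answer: 13456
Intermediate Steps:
u(w) = -3 + w
B(q, r) = (1 + q)*(q + r)
((B(6, u(6)) + 24) + 29)² = (((6 + (-3 + 6) + 6² + 6*(-3 + 6)) + 24) + 29)² = (((6 + 3 + 36 + 6*3) + 24) + 29)² = (((6 + 3 + 36 + 18) + 24) + 29)² = ((63 + 24) + 29)² = (87 + 29)² = 116² = 13456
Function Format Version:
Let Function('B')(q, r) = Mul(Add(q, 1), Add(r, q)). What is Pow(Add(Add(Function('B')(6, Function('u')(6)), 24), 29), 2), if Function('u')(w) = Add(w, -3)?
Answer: 13456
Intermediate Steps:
Function('u')(w) = Add(-3, w)
Function('B')(q, r) = Mul(Add(1, q), Add(q, r))
Pow(Add(Add(Function('B')(6, Function('u')(6)), 24), 29), 2) = Pow(Add(Add(Add(6, Add(-3, 6), Pow(6, 2), Mul(6, Add(-3, 6))), 24), 29), 2) = Pow(Add(Add(Add(6, 3, 36, Mul(6, 3)), 24), 29), 2) = Pow(Add(Add(Add(6, 3, 36, 18), 24), 29), 2) = Pow(Add(Add(63, 24), 29), 2) = Pow(Add(87, 29), 2) = Pow(116, 2) = 13456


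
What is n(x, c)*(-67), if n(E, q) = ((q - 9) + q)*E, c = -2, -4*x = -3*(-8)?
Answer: -5226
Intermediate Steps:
x = -6 (x = -(-3)*(-8)/4 = -¼*24 = -6)
n(E, q) = E*(-9 + 2*q) (n(E, q) = ((-9 + q) + q)*E = (-9 + 2*q)*E = E*(-9 + 2*q))
n(x, c)*(-67) = -6*(-9 + 2*(-2))*(-67) = -6*(-9 - 4)*(-67) = -6*(-13)*(-67) = 78*(-67) = -5226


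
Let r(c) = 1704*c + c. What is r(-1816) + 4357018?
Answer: 1260738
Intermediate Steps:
r(c) = 1705*c
r(-1816) + 4357018 = 1705*(-1816) + 4357018 = -3096280 + 4357018 = 1260738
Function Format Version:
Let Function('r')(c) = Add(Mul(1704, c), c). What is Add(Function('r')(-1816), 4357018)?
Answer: 1260738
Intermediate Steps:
Function('r')(c) = Mul(1705, c)
Add(Function('r')(-1816), 4357018) = Add(Mul(1705, -1816), 4357018) = Add(-3096280, 4357018) = 1260738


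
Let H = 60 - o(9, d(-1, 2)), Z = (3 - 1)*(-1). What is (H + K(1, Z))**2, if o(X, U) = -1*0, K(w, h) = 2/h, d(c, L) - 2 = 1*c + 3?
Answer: 3481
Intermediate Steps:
Z = -2 (Z = 2*(-1) = -2)
d(c, L) = 5 + c (d(c, L) = 2 + (1*c + 3) = 2 + (c + 3) = 2 + (3 + c) = 5 + c)
o(X, U) = 0
H = 60 (H = 60 - 1*0 = 60 + 0 = 60)
(H + K(1, Z))**2 = (60 + 2/(-2))**2 = (60 + 2*(-1/2))**2 = (60 - 1)**2 = 59**2 = 3481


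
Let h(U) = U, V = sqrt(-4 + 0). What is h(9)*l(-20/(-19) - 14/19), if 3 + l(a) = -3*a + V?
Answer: -675/19 + 18*I ≈ -35.526 + 18.0*I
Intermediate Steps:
V = 2*I (V = sqrt(-4) = 2*I ≈ 2.0*I)
l(a) = -3 - 3*a + 2*I (l(a) = -3 + (-3*a + 2*I) = -3 - 3*a + 2*I)
h(9)*l(-20/(-19) - 14/19) = 9*(-3 - 3*(-20/(-19) - 14/19) + 2*I) = 9*(-3 - 3*(-20*(-1/19) - 14*1/19) + 2*I) = 9*(-3 - 3*(20/19 - 14/19) + 2*I) = 9*(-3 - 3*6/19 + 2*I) = 9*(-3 - 18/19 + 2*I) = 9*(-75/19 + 2*I) = -675/19 + 18*I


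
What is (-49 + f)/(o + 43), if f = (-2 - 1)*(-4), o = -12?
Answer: -37/31 ≈ -1.1935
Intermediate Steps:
f = 12 (f = -3*(-4) = 12)
(-49 + f)/(o + 43) = (-49 + 12)/(-12 + 43) = -37/31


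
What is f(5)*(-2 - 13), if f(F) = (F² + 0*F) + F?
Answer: -450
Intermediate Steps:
f(F) = F + F² (f(F) = (F² + 0) + F = F² + F = F + F²)
f(5)*(-2 - 13) = (5*(1 + 5))*(-2 - 13) = (5*6)*(-15) = 30*(-15) = -450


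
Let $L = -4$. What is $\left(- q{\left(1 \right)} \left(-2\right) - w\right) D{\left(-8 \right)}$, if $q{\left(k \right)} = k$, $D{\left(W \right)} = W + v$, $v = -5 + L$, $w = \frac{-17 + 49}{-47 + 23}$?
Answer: $- \frac{170}{3} \approx -56.667$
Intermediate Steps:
$w = - \frac{4}{3}$ ($w = \frac{32}{-24} = 32 \left(- \frac{1}{24}\right) = - \frac{4}{3} \approx -1.3333$)
$v = -9$ ($v = -5 - 4 = -9$)
$D{\left(W \right)} = -9 + W$ ($D{\left(W \right)} = W - 9 = -9 + W$)
$\left(- q{\left(1 \right)} \left(-2\right) - w\right) D{\left(-8 \right)} = \left(\left(-1\right) 1 \left(-2\right) - - \frac{4}{3}\right) \left(-9 - 8\right) = \left(\left(-1\right) \left(-2\right) + \frac{4}{3}\right) \left(-17\right) = \left(2 + \frac{4}{3}\right) \left(-17\right) = \frac{10}{3} \left(-17\right) = - \frac{170}{3}$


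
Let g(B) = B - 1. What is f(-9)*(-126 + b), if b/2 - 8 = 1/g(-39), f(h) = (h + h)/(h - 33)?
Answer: -6603/140 ≈ -47.164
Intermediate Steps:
f(h) = 2*h/(-33 + h) (f(h) = (2*h)/(-33 + h) = 2*h/(-33 + h))
g(B) = -1 + B
b = 319/20 (b = 16 + 2/(-1 - 39) = 16 + 2/(-40) = 16 + 2*(-1/40) = 16 - 1/20 = 319/20 ≈ 15.950)
f(-9)*(-126 + b) = (2*(-9)/(-33 - 9))*(-126 + 319/20) = (2*(-9)/(-42))*(-2201/20) = (2*(-9)*(-1/42))*(-2201/20) = (3/7)*(-2201/20) = -6603/140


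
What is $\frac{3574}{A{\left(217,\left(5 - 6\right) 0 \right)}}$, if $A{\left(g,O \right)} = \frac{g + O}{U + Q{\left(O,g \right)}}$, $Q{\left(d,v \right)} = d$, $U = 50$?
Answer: $\frac{178700}{217} \approx 823.5$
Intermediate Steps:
$A{\left(g,O \right)} = \frac{O + g}{50 + O}$ ($A{\left(g,O \right)} = \frac{g + O}{50 + O} = \frac{O + g}{50 + O}$)
$\frac{3574}{A{\left(217,\left(5 - 6\right) 0 \right)}} = \frac{3574}{\frac{1}{50 + \left(5 - 6\right) 0} \left(\left(5 - 6\right) 0 + 217\right)} = \frac{3574}{\frac{1}{50 - 0} \left(\left(-1\right) 0 + 217\right)} = \frac{3574}{\frac{1}{50 + 0} \left(0 + 217\right)} = \frac{3574}{\frac{1}{50} \cdot 217} = \frac{3574}{\frac{217}{50}} = 3574 \cdot \frac{50}{217} = \frac{178700}{217}$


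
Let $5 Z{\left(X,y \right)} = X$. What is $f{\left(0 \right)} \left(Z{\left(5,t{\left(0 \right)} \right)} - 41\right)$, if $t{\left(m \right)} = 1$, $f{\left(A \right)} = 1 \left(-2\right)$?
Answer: $80$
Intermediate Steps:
$f{\left(A \right)} = -2$
$Z{\left(X,y \right)} = \frac{X}{5}$
$f{\left(0 \right)} \left(Z{\left(5,t{\left(0 \right)} \right)} - 41\right) = - 2 \left(\frac{1}{5} \cdot 5 - 41\right) = - 2 \left(1 - 41\right) = \left(-2\right) \left(-40\right) = 80$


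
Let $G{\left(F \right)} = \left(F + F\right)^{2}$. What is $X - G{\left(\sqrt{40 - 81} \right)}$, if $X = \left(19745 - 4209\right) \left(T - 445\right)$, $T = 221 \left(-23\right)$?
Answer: $-85882844$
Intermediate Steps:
$T = -5083$
$G{\left(F \right)} = 4 F^{2}$ ($G{\left(F \right)} = \left(2 F\right)^{2} = 4 F^{2}$)
$X = -85883008$ ($X = \left(19745 - 4209\right) \left(-5083 - 445\right) = 15536 \left(-5528\right) = -85883008$)
$X - G{\left(\sqrt{40 - 81} \right)} = -85883008 - 4 \left(\sqrt{40 - 81}\right)^{2} = -85883008 - 4 \left(\sqrt{-41}\right)^{2} = -85883008 - 4 \left(i \sqrt{41}\right)^{2} = -85883008 - 4 \left(-41\right) = -85883008 - -164 = -85883008 + 164 = -85882844$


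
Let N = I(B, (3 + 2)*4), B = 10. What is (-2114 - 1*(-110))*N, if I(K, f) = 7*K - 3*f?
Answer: -20040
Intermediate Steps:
I(K, f) = -3*f + 7*K
N = 10 (N = -3*(3 + 2)*4 + 7*10 = -15*4 + 70 = -3*20 + 70 = -60 + 70 = 10)
(-2114 - 1*(-110))*N = (-2114 - 1*(-110))*10 = (-2114 + 110)*10 = -2004*10 = -20040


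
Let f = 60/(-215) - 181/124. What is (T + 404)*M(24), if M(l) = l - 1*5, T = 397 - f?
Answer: 81323857/5332 ≈ 15252.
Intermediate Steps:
f = -9271/5332 (f = 60*(-1/215) - 181*1/124 = -12/43 - 181/124 = -9271/5332 ≈ -1.7387)
T = 2126075/5332 (T = 397 - 1*(-9271/5332) = 397 + 9271/5332 = 2126075/5332 ≈ 398.74)
M(l) = -5 + l (M(l) = l - 5 = -5 + l)
(T + 404)*M(24) = (2126075/5332 + 404)*(-5 + 24) = (4280203/5332)*19 = 81323857/5332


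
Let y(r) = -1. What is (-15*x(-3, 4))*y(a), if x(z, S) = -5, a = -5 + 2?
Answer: -75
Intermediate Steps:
a = -3
(-15*x(-3, 4))*y(a) = -15*(-5)*(-1) = 75*(-1) = -75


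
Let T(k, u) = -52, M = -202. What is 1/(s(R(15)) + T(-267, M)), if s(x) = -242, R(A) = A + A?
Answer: -1/294 ≈ -0.0034014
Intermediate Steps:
R(A) = 2*A
1/(s(R(15)) + T(-267, M)) = 1/(-242 - 52) = 1/(-294) = -1/294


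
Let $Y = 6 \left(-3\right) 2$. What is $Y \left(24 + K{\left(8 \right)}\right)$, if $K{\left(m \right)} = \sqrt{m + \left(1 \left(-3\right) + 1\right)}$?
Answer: $-864 - 36 \sqrt{6} \approx -952.18$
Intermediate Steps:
$Y = -36$ ($Y = \left(-18\right) 2 = -36$)
$K{\left(m \right)} = \sqrt{-2 + m}$ ($K{\left(m \right)} = \sqrt{m + \left(-3 + 1\right)} = \sqrt{m - 2} = \sqrt{-2 + m}$)
$Y \left(24 + K{\left(8 \right)}\right) = - 36 \left(24 + \sqrt{-2 + 8}\right) = - 36 \left(24 + \sqrt{6}\right) = -864 - 36 \sqrt{6}$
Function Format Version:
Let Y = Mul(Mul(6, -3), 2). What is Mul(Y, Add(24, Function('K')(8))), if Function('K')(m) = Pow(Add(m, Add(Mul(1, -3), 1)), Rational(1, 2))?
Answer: Add(-864, Mul(-36, Pow(6, Rational(1, 2)))) ≈ -952.18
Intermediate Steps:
Y = -36 (Y = Mul(-18, 2) = -36)
Function('K')(m) = Pow(Add(-2, m), Rational(1, 2)) (Function('K')(m) = Pow(Add(m, Add(-3, 1)), Rational(1, 2)) = Pow(Add(m, -2), Rational(1, 2)) = Pow(Add(-2, m), Rational(1, 2)))
Mul(Y, Add(24, Function('K')(8))) = Mul(-36, Add(24, Pow(Add(-2, 8), Rational(1, 2)))) = Mul(-36, Add(24, Pow(6, Rational(1, 2)))) = Add(-864, Mul(-36, Pow(6, Rational(1, 2))))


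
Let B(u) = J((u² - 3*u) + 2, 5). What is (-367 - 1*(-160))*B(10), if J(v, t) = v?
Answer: -14904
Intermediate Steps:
B(u) = 2 + u² - 3*u (B(u) = (u² - 3*u) + 2 = 2 + u² - 3*u)
(-367 - 1*(-160))*B(10) = (-367 - 1*(-160))*(2 + 10² - 3*10) = (-367 + 160)*(2 + 100 - 30) = -207*72 = -14904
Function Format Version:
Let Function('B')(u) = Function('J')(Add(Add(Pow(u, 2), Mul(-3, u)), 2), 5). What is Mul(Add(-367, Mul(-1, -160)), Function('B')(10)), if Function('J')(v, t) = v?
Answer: -14904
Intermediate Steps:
Function('B')(u) = Add(2, Pow(u, 2), Mul(-3, u)) (Function('B')(u) = Add(Add(Pow(u, 2), Mul(-3, u)), 2) = Add(2, Pow(u, 2), Mul(-3, u)))
Mul(Add(-367, Mul(-1, -160)), Function('B')(10)) = Mul(Add(-367, Mul(-1, -160)), Add(2, Pow(10, 2), Mul(-3, 10))) = Mul(Add(-367, 160), Add(2, 100, -30)) = Mul(-207, 72) = -14904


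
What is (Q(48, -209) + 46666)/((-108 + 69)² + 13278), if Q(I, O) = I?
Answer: 46714/14799 ≈ 3.1566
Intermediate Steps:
(Q(48, -209) + 46666)/((-108 + 69)² + 13278) = (48 + 46666)/((-108 + 69)² + 13278) = 46714/((-39)² + 13278) = 46714/(1521 + 13278) = 46714/14799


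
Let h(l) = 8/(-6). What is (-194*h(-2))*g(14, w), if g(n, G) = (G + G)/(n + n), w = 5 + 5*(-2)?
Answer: -1940/21 ≈ -92.381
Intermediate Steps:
h(l) = -4/3 (h(l) = 8*(-1/6) = -4/3)
w = -5 (w = 5 - 10 = -5)
g(n, G) = G/n (g(n, G) = (2*G)/((2*n)) = (2*G)*(1/(2*n)) = G/n)
(-194*h(-2))*g(14, w) = (-194*(-4/3))*(-5/14) = 776*(-5*1/14)/3 = (776/3)*(-5/14) = -1940/21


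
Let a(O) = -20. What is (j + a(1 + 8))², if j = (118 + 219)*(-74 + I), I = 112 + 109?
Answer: 2452131361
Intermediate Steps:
I = 221
j = 49539 (j = (118 + 219)*(-74 + 221) = 337*147 = 49539)
(j + a(1 + 8))² = (49539 - 20)² = 49519² = 2452131361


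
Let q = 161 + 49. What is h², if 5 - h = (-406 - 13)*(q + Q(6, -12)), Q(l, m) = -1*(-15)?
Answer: 8888718400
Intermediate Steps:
q = 210
Q(l, m) = 15
h = 94280 (h = 5 - (-406 - 13)*(210 + 15) = 5 - (-419)*225 = 5 - 1*(-94275) = 5 + 94275 = 94280)
h² = 94280² = 8888718400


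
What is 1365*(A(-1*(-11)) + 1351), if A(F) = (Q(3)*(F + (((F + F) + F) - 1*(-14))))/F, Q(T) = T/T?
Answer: 20364435/11 ≈ 1.8513e+6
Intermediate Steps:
Q(T) = 1
A(F) = (14 + 4*F)/F (A(F) = (1*(F + (((F + F) + F) - 1*(-14))))/F = (1*(F + ((2*F + F) + 14)))/F = (1*(F + (3*F + 14)))/F = (1*(F + (14 + 3*F)))/F = (1*(14 + 4*F))/F = (14 + 4*F)/F)
1365*(A(-1*(-11)) + 1351) = 1365*((4 + 14/((-1*(-11)))) + 1351) = 1365*((4 + 14/11) + 1351) = 1365*(58/11 + 1351) = 1365*(14919/11) = 20364435/11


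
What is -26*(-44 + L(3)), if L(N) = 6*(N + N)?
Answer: 208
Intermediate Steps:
L(N) = 12*N (L(N) = 6*(2*N) = 12*N)
-26*(-44 + L(3)) = -26*(-44 + 12*3) = -26*(-44 + 36) = -26*(-8) = 208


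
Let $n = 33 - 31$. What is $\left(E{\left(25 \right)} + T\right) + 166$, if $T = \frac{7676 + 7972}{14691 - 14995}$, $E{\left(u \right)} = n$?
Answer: $\frac{2214}{19} \approx 116.53$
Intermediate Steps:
$n = 2$ ($n = 33 - 31 = 2$)
$E{\left(u \right)} = 2$
$T = - \frac{978}{19}$ ($T = \frac{15648}{-304} = 15648 \left(- \frac{1}{304}\right) = - \frac{978}{19} \approx -51.474$)
$\left(E{\left(25 \right)} + T\right) + 166 = \left(2 - \frac{978}{19}\right) + 166 = - \frac{940}{19} + 166 = \frac{2214}{19}$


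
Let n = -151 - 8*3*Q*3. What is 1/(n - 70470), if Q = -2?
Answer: -1/70477 ≈ -1.4189e-5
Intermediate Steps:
n = -7 (n = -151 - 8*3*(-2)*3 = -151 - (-48)*3 = -151 - 8*(-18) = -151 + 144 = -7)
1/(n - 70470) = 1/(-7 - 70470) = 1/(-70477) = -1/70477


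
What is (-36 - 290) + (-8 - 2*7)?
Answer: -348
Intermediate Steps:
(-36 - 290) + (-8 - 2*7) = -326 + (-8 - 14) = -326 - 22 = -348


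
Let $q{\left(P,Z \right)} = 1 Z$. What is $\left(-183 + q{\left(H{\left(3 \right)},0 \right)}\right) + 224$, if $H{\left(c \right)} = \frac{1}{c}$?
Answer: $41$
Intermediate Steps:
$q{\left(P,Z \right)} = Z$
$\left(-183 + q{\left(H{\left(3 \right)},0 \right)}\right) + 224 = \left(-183 + 0\right) + 224 = -183 + 224 = 41$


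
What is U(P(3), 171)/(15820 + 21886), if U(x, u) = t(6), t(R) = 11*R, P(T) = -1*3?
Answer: 33/18853 ≈ 0.0017504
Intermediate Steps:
P(T) = -3
U(x, u) = 66 (U(x, u) = 11*6 = 66)
U(P(3), 171)/(15820 + 21886) = 66/(15820 + 21886) = 66/37706 = 66*(1/37706) = 33/18853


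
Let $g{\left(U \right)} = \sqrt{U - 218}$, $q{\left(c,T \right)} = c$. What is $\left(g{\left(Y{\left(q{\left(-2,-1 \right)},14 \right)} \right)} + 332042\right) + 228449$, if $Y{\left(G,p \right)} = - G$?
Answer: $560491 + 6 i \sqrt{6} \approx 5.6049 \cdot 10^{5} + 14.697 i$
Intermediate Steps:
$g{\left(U \right)} = \sqrt{-218 + U}$
$\left(g{\left(Y{\left(q{\left(-2,-1 \right)},14 \right)} \right)} + 332042\right) + 228449 = \left(\sqrt{-218 - -2} + 332042\right) + 228449 = \left(\sqrt{-218 + 2} + 332042\right) + 228449 = \left(\sqrt{-216} + 332042\right) + 228449 = \left(6 i \sqrt{6} + 332042\right) + 228449 = \left(332042 + 6 i \sqrt{6}\right) + 228449 = 560491 + 6 i \sqrt{6}$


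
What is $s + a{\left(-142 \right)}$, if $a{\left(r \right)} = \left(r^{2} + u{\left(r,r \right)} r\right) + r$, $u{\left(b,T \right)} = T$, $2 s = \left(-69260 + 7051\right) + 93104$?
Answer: $\frac{111267}{2} \approx 55634.0$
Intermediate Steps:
$s = \frac{30895}{2}$ ($s = \frac{\left(-69260 + 7051\right) + 93104}{2} = \frac{-62209 + 93104}{2} = \frac{1}{2} \cdot 30895 = \frac{30895}{2} \approx 15448.0$)
$a{\left(r \right)} = r + 2 r^{2}$ ($a{\left(r \right)} = \left(r^{2} + r r\right) + r = \left(r^{2} + r^{2}\right) + r = 2 r^{2} + r = r + 2 r^{2}$)
$s + a{\left(-142 \right)} = \frac{30895}{2} - 142 \left(1 + 2 \left(-142\right)\right) = \frac{30895}{2} - 142 \left(1 - 284\right) = \frac{30895}{2} - -40186 = \frac{30895}{2} + 40186 = \frac{111267}{2}$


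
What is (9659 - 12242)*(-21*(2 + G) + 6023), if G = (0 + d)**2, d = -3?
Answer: -14960736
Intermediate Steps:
G = 9 (G = (0 - 3)**2 = (-3)**2 = 9)
(9659 - 12242)*(-21*(2 + G) + 6023) = (9659 - 12242)*(-21*(2 + 9) + 6023) = -2583*(-21*11 + 6023) = -2583*(-231 + 6023) = -2583*5792 = -14960736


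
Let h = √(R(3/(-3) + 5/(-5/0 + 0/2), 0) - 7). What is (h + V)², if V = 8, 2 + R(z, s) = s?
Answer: 55 + 48*I ≈ 55.0 + 48.0*I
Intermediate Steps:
R(z, s) = -2 + s
h = 3*I (h = √((-2 + 0) - 7) = √(-2 - 7) = √(-9) = 3*I ≈ 3.0*I)
(h + V)² = (3*I + 8)² = (8 + 3*I)²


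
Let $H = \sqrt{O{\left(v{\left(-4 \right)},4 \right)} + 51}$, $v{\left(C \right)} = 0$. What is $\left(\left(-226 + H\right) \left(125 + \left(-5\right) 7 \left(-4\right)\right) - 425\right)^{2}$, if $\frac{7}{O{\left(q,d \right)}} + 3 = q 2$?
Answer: $\frac{10923950525}{3} - 10655650 \sqrt{438} \approx 3.4183 \cdot 10^{9}$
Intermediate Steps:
$O{\left(q,d \right)} = \frac{7}{-3 + 2 q}$ ($O{\left(q,d \right)} = \frac{7}{-3 + q 2} = \frac{7}{-3 + 2 q}$)
$H = \frac{\sqrt{438}}{3}$ ($H = \sqrt{\frac{7}{-3 + 2 \cdot 0} + 51} = \sqrt{\frac{7}{-3 + 0} + 51} = \sqrt{\frac{7}{-3} + 51} = \sqrt{7 \left(- \frac{1}{3}\right) + 51} = \sqrt{- \frac{7}{3} + 51} = \sqrt{\frac{146}{3}} = \frac{\sqrt{438}}{3} \approx 6.9762$)
$\left(\left(-226 + H\right) \left(125 + \left(-5\right) 7 \left(-4\right)\right) - 425\right)^{2} = \left(\left(-226 + \frac{\sqrt{438}}{3}\right) \left(125 + \left(-5\right) 7 \left(-4\right)\right) - 425\right)^{2} = \left(\left(-226 + \frac{\sqrt{438}}{3}\right) \left(125 - -140\right) - 425\right)^{2} = \left(\left(-226 + \frac{\sqrt{438}}{3}\right) \left(125 + 140\right) - 425\right)^{2} = \left(\left(-226 + \frac{\sqrt{438}}{3}\right) 265 - 425\right)^{2} = \left(\left(-59890 + \frac{265 \sqrt{438}}{3}\right) - 425\right)^{2} = \left(-60315 + \frac{265 \sqrt{438}}{3}\right)^{2}$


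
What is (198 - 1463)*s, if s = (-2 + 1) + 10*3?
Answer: -36685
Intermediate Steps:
s = 29 (s = -1 + 30 = 29)
(198 - 1463)*s = (198 - 1463)*29 = -1265*29 = -36685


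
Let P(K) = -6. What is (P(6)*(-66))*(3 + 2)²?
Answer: 9900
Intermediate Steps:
(P(6)*(-66))*(3 + 2)² = (-6*(-66))*(3 + 2)² = 396*5² = 396*25 = 9900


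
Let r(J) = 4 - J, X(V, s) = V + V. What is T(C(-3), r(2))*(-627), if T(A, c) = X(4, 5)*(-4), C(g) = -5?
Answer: 20064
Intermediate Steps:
X(V, s) = 2*V
T(A, c) = -32 (T(A, c) = (2*4)*(-4) = 8*(-4) = -32)
T(C(-3), r(2))*(-627) = -32*(-627) = 20064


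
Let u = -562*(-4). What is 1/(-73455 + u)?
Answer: -1/71207 ≈ -1.4044e-5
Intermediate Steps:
u = 2248
1/(-73455 + u) = 1/(-73455 + 2248) = 1/(-71207) = -1/71207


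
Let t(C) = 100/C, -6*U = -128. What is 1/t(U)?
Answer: 16/75 ≈ 0.21333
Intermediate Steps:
U = 64/3 (U = -⅙*(-128) = 64/3 ≈ 21.333)
1/t(U) = 1/(100/(64/3)) = 1/(100*(3/64)) = 1/(75/16) = 16/75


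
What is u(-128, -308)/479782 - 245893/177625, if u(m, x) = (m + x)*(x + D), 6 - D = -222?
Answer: -55889737663/42610638875 ≈ -1.3116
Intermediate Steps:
D = 228 (D = 6 - 1*(-222) = 6 + 222 = 228)
u(m, x) = (228 + x)*(m + x) (u(m, x) = (m + x)*(x + 228) = (m + x)*(228 + x) = (228 + x)*(m + x))
u(-128, -308)/479782 - 245893/177625 = ((-308)**2 + 228*(-128) + 228*(-308) - 128*(-308))/479782 - 245893/177625 = (94864 - 29184 - 70224 + 39424)*(1/479782) - 245893*1/177625 = 34880*(1/479782) - 245893/177625 = 17440/239891 - 245893/177625 = -55889737663/42610638875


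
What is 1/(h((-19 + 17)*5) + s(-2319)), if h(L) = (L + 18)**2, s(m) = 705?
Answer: 1/769 ≈ 0.0013004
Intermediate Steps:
h(L) = (18 + L)**2
1/(h((-19 + 17)*5) + s(-2319)) = 1/((18 + (-19 + 17)*5)**2 + 705) = 1/((18 - 2*5)**2 + 705) = 1/((18 - 10)**2 + 705) = 1/(8**2 + 705) = 1/(64 + 705) = 1/769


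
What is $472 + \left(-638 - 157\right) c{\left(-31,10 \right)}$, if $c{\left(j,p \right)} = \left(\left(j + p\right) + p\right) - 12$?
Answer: $18757$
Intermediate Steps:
$c{\left(j,p \right)} = -12 + j + 2 p$ ($c{\left(j,p \right)} = \left(j + 2 p\right) - 12 = -12 + j + 2 p$)
$472 + \left(-638 - 157\right) c{\left(-31,10 \right)} = 472 + \left(-638 - 157\right) \left(-12 - 31 + 2 \cdot 10\right) = 472 + \left(-638 - 157\right) \left(-12 - 31 + 20\right) = 472 - -18285 = 472 + 18285 = 18757$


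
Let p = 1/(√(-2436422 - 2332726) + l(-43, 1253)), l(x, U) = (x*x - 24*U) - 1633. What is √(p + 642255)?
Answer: √(128946277279702214311644 - 448074942*I*√1192287)/448074942 ≈ 801.41 - 1.5204e-9*I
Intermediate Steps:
l(x, U) = -1633 + x² - 24*U (l(x, U) = (x² - 24*U) - 1633 = -1633 + x² - 24*U)
p = 1/(-29856 + 2*I*√1192287) (p = 1/(√(-2436422 - 2332726) + (-1633 + (-43)² - 24*1253)) = 1/(√(-4769148) + (-1633 + 1849 - 30072)) = 1/(2*I*√1192287 - 29856) = 1/(-29856 + 2*I*√1192287) ≈ -3.3316e-5 - 2.4369e-6*I)
√(p + 642255) = √((-2488/74679157 - I*√1192287/448074942) + 642255) = √(47963061976547/74679157 - I*√1192287/448074942)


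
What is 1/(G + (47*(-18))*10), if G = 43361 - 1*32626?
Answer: 1/2275 ≈ 0.00043956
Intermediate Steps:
G = 10735 (G = 43361 - 32626 = 10735)
1/(G + (47*(-18))*10) = 1/(10735 + (47*(-18))*10) = 1/(10735 - 846*10) = 1/(10735 - 8460) = 1/2275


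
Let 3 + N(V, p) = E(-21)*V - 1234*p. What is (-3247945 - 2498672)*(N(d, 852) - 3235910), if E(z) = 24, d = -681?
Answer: 24731284586625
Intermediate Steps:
N(V, p) = -3 - 1234*p + 24*V (N(V, p) = -3 + (24*V - 1234*p) = -3 + (-1234*p + 24*V) = -3 - 1234*p + 24*V)
(-3247945 - 2498672)*(N(d, 852) - 3235910) = (-3247945 - 2498672)*((-3 - 1234*852 + 24*(-681)) - 3235910) = -5746617*((-3 - 1051368 - 16344) - 3235910) = -5746617*(-1067715 - 3235910) = -5746617*(-4303625) = 24731284586625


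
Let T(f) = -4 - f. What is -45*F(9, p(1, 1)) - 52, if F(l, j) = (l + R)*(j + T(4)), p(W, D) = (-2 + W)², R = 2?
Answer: 3413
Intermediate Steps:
F(l, j) = (-8 + j)*(2 + l) (F(l, j) = (l + 2)*(j + (-4 - 1*4)) = (2 + l)*(j + (-4 - 4)) = (2 + l)*(j - 8) = (2 + l)*(-8 + j) = (-8 + j)*(2 + l))
-45*F(9, p(1, 1)) - 52 = -45*(-16 - 8*9 + 2*(-2 + 1)² + (-2 + 1)²*9) - 52 = -45*(-16 - 72 + 2*(-1)² + (-1)²*9) - 52 = -45*(-16 - 72 + 2*1 + 1*9) - 52 = -45*(-16 - 72 + 2 + 9) - 52 = -45*(-77) - 52 = 3465 - 52 = 3413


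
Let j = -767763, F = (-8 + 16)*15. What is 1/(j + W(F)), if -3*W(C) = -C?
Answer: -1/767723 ≈ -1.3026e-6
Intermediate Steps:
F = 120 (F = 8*15 = 120)
W(C) = C/3 (W(C) = -(-1)*C/3 = C/3)
1/(j + W(F)) = 1/(-767763 + (⅓)*120) = 1/(-767763 + 40) = 1/(-767723) = -1/767723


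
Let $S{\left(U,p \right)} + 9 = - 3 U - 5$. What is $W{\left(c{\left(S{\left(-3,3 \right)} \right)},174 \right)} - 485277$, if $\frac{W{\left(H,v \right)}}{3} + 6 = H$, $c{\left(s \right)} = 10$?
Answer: $-485265$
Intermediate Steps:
$S{\left(U,p \right)} = -14 - 3 U$ ($S{\left(U,p \right)} = -9 - \left(5 + 3 U\right) = -14 - 3 U$)
$W{\left(H,v \right)} = -18 + 3 H$
$W{\left(c{\left(S{\left(-3,3 \right)} \right)},174 \right)} - 485277 = \left(-18 + 3 \cdot 10\right) - 485277 = \left(-18 + 30\right) - 485277 = 12 - 485277 = -485265$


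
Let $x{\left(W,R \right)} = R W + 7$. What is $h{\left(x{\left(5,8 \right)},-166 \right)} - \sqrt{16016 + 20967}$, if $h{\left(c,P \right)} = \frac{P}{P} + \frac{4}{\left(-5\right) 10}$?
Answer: $\frac{23}{25} - \sqrt{36983} \approx -191.39$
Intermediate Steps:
$x{\left(W,R \right)} = 7 + R W$
$h{\left(c,P \right)} = \frac{23}{25}$ ($h{\left(c,P \right)} = 1 + \frac{4}{-50} = 1 + 4 \left(- \frac{1}{50}\right) = 1 - \frac{2}{25} = \frac{23}{25}$)
$h{\left(x{\left(5,8 \right)},-166 \right)} - \sqrt{16016 + 20967} = \frac{23}{25} - \sqrt{16016 + 20967} = \frac{23}{25} - \sqrt{36983}$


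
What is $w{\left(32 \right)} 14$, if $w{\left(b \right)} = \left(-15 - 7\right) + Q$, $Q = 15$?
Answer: $-98$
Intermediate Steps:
$w{\left(b \right)} = -7$ ($w{\left(b \right)} = \left(-15 - 7\right) + 15 = -22 + 15 = -7$)
$w{\left(32 \right)} 14 = \left(-7\right) 14 = -98$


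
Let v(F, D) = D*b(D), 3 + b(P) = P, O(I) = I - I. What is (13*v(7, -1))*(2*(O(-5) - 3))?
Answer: -312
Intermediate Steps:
O(I) = 0
b(P) = -3 + P
v(F, D) = D*(-3 + D)
(13*v(7, -1))*(2*(O(-5) - 3)) = (13*(-(-3 - 1)))*(2*(0 - 3)) = (13*(-1*(-4)))*(2*(-3)) = (13*4)*(-6) = 52*(-6) = -312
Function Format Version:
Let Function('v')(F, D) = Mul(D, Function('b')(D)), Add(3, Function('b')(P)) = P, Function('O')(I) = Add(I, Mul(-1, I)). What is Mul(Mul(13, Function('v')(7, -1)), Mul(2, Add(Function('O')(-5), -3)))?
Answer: -312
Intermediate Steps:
Function('O')(I) = 0
Function('b')(P) = Add(-3, P)
Function('v')(F, D) = Mul(D, Add(-3, D))
Mul(Mul(13, Function('v')(7, -1)), Mul(2, Add(Function('O')(-5), -3))) = Mul(Mul(13, Mul(-1, Add(-3, -1))), Mul(2, Add(0, -3))) = Mul(Mul(13, Mul(-1, -4)), Mul(2, -3)) = Mul(Mul(13, 4), -6) = Mul(52, -6) = -312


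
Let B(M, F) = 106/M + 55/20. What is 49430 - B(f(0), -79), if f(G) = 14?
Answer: 1383751/28 ≈ 49420.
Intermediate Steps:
B(M, F) = 11/4 + 106/M (B(M, F) = 106/M + 55*(1/20) = 106/M + 11/4 = 11/4 + 106/M)
49430 - B(f(0), -79) = 49430 - (11/4 + 106/14) = 49430 - (11/4 + 106*(1/14)) = 49430 - (11/4 + 53/7) = 49430 - 1*289/28 = 49430 - 289/28 = 1383751/28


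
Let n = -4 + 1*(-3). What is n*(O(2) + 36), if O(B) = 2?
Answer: -266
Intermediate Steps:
n = -7 (n = -4 - 3 = -7)
n*(O(2) + 36) = -7*(2 + 36) = -7*38 = -266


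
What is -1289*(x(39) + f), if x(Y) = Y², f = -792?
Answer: -939681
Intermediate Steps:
-1289*(x(39) + f) = -1289*(39² - 792) = -1289*(1521 - 792) = -1289*729 = -939681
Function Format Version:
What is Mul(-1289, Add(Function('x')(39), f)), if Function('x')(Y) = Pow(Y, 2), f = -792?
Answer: -939681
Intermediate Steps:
Mul(-1289, Add(Function('x')(39), f)) = Mul(-1289, Add(Pow(39, 2), -792)) = Mul(-1289, Add(1521, -792)) = Mul(-1289, 729) = -939681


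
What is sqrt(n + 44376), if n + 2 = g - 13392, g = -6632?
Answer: 5*sqrt(974) ≈ 156.04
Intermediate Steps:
n = -20026 (n = -2 + (-6632 - 13392) = -2 - 20024 = -20026)
sqrt(n + 44376) = sqrt(-20026 + 44376) = sqrt(24350) = 5*sqrt(974)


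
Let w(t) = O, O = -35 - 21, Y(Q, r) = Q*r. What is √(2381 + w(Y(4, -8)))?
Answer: 5*√93 ≈ 48.218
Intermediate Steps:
O = -56
w(t) = -56
√(2381 + w(Y(4, -8))) = √(2381 - 56) = √2325 = 5*√93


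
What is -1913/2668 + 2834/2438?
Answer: 62983/141404 ≈ 0.44541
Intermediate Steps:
-1913/2668 + 2834/2438 = -1913*1/2668 + 2834*(1/2438) = -1913/2668 + 1417/1219 = 62983/141404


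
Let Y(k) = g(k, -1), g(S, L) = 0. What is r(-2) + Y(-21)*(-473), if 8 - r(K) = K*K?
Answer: 4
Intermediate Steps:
r(K) = 8 - K² (r(K) = 8 - K*K = 8 - K²)
Y(k) = 0
r(-2) + Y(-21)*(-473) = (8 - 1*(-2)²) + 0*(-473) = (8 - 1*4) + 0 = (8 - 4) + 0 = 4 + 0 = 4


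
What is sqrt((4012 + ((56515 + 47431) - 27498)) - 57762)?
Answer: 3*sqrt(2522) ≈ 150.66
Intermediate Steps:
sqrt((4012 + ((56515 + 47431) - 27498)) - 57762) = sqrt((4012 + (103946 - 27498)) - 57762) = sqrt((4012 + 76448) - 57762) = sqrt(80460 - 57762) = sqrt(22698) = 3*sqrt(2522)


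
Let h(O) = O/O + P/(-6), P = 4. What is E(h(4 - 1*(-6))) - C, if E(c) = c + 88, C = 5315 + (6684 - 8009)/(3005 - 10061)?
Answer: -36880685/7056 ≈ -5226.9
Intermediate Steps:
h(O) = ⅓ (h(O) = O/O + 4/(-6) = 1 + 4*(-⅙) = 1 - ⅔ = ⅓)
C = 37503965/7056 (C = 5315 - 1325/(-7056) = 5315 - 1325*(-1/7056) = 5315 + 1325/7056 = 37503965/7056 ≈ 5315.2)
E(c) = 88 + c
E(h(4 - 1*(-6))) - C = (88 + ⅓) - 1*37503965/7056 = 265/3 - 37503965/7056 = -36880685/7056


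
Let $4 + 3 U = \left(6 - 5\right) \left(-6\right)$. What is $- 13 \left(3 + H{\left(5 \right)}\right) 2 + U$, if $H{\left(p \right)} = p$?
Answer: $- \frac{634}{3} \approx -211.33$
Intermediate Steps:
$U = - \frac{10}{3}$ ($U = - \frac{4}{3} + \frac{\left(6 - 5\right) \left(-6\right)}{3} = - \frac{4}{3} + \frac{1 \left(-6\right)}{3} = - \frac{4}{3} + \frac{1}{3} \left(-6\right) = - \frac{4}{3} - 2 = - \frac{10}{3} \approx -3.3333$)
$- 13 \left(3 + H{\left(5 \right)}\right) 2 + U = - 13 \left(3 + 5\right) 2 - \frac{10}{3} = - 13 \cdot 8 \cdot 2 - \frac{10}{3} = \left(-13\right) 16 - \frac{10}{3} = -208 - \frac{10}{3} = - \frac{634}{3}$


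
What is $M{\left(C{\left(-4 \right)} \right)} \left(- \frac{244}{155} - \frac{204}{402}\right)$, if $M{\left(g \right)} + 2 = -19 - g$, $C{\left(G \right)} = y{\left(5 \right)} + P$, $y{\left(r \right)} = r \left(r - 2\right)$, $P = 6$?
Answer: $\frac{907956}{10385} \approx 87.43$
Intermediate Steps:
$y{\left(r \right)} = r \left(-2 + r\right)$
$C{\left(G \right)} = 21$ ($C{\left(G \right)} = 5 \left(-2 + 5\right) + 6 = 5 \cdot 3 + 6 = 15 + 6 = 21$)
$M{\left(g \right)} = -21 - g$ ($M{\left(g \right)} = -2 - \left(19 + g\right) = -21 - g$)
$M{\left(C{\left(-4 \right)} \right)} \left(- \frac{244}{155} - \frac{204}{402}\right) = \left(-21 - 21\right) \left(- \frac{244}{155} - \frac{204}{402}\right) = \left(-21 - 21\right) \left(\left(-244\right) \frac{1}{155} - \frac{34}{67}\right) = - 42 \left(- \frac{244}{155} - \frac{34}{67}\right) = \left(-42\right) \left(- \frac{21618}{10385}\right) = \frac{907956}{10385}$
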